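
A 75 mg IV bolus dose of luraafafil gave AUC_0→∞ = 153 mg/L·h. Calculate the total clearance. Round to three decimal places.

CL = Dose_iv / AUC_0→∞
   = 75 / 153 = 0.490196 L/h

CL = 0.490 L/h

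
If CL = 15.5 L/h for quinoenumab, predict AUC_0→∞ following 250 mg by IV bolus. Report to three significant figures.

AUC_0→∞ = Dose_iv / CL
        = 250 / 15.5 = 16.129 mg/L·h

AUC = 16.1 mg/L·h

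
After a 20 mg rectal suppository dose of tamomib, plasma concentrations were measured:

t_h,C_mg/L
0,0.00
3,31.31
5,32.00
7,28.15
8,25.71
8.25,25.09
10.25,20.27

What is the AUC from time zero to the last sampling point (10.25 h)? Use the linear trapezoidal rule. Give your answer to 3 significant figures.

Trapezoidal AUC_0→10.25:
  [0→3]: (0.00+31.31)/2 × 3 = 46.965
  [3→5]: (31.31+32.00)/2 × 2 = 63.31
  [5→7]: (32.00+28.15)/2 × 2 = 60.15
  [7→8]: (28.15+25.71)/2 × 1 = 26.93
  [8→8.25]: (25.71+25.09)/2 × 0.25 = 6.35
  [8.25→10.25]: (25.09+20.27)/2 × 2 = 45.36
  Sum = 249.065 mg/L·h

AUC = 249 mg/L·h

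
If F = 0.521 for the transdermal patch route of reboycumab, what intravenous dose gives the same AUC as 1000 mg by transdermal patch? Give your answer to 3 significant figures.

D_iv = 521 mg

Systemic exposure from an extravascular dose = F × D_ev, so the equivalent IV dose is F × D_ev.
D_iv = F × D_ev = 0.521 × 1000 = 521 mg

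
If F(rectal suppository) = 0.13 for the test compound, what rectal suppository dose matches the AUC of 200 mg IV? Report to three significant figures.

For equal systemic exposure: F × D_ev = D_iv
D_ev = D_iv / F = 200 / 0.13 = 1538.46 mg

D_rectal = 1540 mg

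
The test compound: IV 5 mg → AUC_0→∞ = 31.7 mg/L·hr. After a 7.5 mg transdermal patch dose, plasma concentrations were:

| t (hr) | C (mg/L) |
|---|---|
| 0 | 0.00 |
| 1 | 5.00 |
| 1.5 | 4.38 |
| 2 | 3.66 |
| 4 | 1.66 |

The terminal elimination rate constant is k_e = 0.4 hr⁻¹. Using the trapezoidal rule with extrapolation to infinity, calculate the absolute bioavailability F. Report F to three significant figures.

F = 0.343

Trapezoidal AUC_0→4 (transdermal patch):
  [0→1]: (0.00+5.00)/2 × 1 = 2.5
  [1→1.5]: (5.00+4.38)/2 × 0.5 = 2.345
  [1.5→2]: (4.38+3.66)/2 × 0.5 = 2.01
  [2→4]: (3.66+1.66)/2 × 2 = 5.32
  Sum = 12.175 mg/L·hr
Tail: C_last/k_e = 1.66/0.4 = 4.150
AUC_0→∞ (transdermal patch) = 12.175 + 4.150 = 16.325 mg/L·hr
F = (AUC_ev/D_ev)/(AUC_iv/D_iv) = (16.325/7.5)/(31.7/5) = 2.17667/6.34 = 0.3433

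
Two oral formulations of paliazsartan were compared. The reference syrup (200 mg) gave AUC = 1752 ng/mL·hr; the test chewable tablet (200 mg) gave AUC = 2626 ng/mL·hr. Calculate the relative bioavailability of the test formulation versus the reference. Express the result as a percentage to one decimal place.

F_rel = 149.9%

F_rel = (AUC_test/D_test) / (AUC_ref/D_ref)
      = (2626/200) / (1752/200)
      = 13.13 / 8.76 = 1.4989 = 149.89%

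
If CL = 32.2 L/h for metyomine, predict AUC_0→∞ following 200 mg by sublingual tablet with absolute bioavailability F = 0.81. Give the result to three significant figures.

AUC = 5.03 mg/L·h

AUC_0→∞ = F × Dose / CL
        = 0.81 × 200 / 32.2 = 5.03106 mg/L·h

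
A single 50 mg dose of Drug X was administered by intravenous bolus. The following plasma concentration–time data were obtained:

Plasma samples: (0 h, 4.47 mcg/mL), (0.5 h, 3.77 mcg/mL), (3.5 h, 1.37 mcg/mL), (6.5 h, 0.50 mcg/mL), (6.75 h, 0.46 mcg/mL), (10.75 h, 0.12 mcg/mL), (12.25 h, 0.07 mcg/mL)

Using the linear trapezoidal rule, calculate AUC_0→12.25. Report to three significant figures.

AUC = 14.0 mcg/mL·h

Trapezoidal AUC_0→12.25:
  [0→0.5]: (4.47+3.77)/2 × 0.5 = 2.06
  [0.5→3.5]: (3.77+1.37)/2 × 3 = 7.71
  [3.5→6.5]: (1.37+0.50)/2 × 3 = 2.805
  [6.5→6.75]: (0.50+0.46)/2 × 0.25 = 0.12
  [6.75→10.75]: (0.46+0.12)/2 × 4 = 1.16
  [10.75→12.25]: (0.12+0.07)/2 × 1.5 = 0.1425
  Sum = 13.9975 mcg/mL·h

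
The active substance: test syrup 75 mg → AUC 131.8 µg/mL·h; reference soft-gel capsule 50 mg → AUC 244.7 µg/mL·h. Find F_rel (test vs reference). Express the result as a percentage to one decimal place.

F_rel = 35.9%

F_rel = (AUC_test/D_test) / (AUC_ref/D_ref)
      = (131.8/75) / (244.7/50)
      = 1.75733 / 4.894 = 0.3591 = 35.91%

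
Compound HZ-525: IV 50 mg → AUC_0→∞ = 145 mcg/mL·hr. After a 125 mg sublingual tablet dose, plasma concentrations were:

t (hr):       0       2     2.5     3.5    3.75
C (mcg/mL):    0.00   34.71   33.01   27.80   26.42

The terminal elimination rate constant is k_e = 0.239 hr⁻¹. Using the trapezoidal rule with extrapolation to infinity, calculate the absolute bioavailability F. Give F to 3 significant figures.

Trapezoidal AUC_0→3.75 (sublingual tablet):
  [0→2]: (0.00+34.71)/2 × 2 = 34.71
  [2→2.5]: (34.71+33.01)/2 × 0.5 = 16.93
  [2.5→3.5]: (33.01+27.80)/2 × 1 = 30.405
  [3.5→3.75]: (27.80+26.42)/2 × 0.25 = 6.7775
  Sum = 88.8225 mcg/mL·hr
Tail: C_last/k_e = 26.42/0.239 = 110.544
AUC_0→∞ (sublingual tablet) = 88.8225 + 110.544 = 199.3665 mcg/mL·hr
F = (AUC_ev/D_ev)/(AUC_iv/D_iv) = (199.3665/125)/(145/50) = 1.594932/2.9 = 0.5500

F = 0.550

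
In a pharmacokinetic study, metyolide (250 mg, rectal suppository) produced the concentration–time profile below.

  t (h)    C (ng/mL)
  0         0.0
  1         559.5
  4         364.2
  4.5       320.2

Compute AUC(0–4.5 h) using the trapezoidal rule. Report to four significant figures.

Trapezoidal AUC_0→4.5:
  [0→1]: (0.0+559.5)/2 × 1 = 279.75
  [1→4]: (559.5+364.2)/2 × 3 = 1385.55
  [4→4.5]: (364.2+320.2)/2 × 0.5 = 171.1
  Sum = 1836.4 ng/mL·h

AUC = 1836 ng/mL·h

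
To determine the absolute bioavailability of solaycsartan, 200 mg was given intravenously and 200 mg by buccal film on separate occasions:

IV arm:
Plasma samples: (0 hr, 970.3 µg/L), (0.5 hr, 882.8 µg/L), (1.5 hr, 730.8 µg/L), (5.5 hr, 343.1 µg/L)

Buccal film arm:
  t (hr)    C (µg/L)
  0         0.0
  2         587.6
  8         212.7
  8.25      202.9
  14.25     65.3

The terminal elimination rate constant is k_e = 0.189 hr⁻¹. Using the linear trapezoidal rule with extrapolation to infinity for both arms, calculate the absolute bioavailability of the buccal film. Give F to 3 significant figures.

Trapezoidal AUC_0→5.5 (IV):
  [0→0.5]: (970.3+882.8)/2 × 0.5 = 463.275
  [0.5→1.5]: (882.8+730.8)/2 × 1 = 806.8
  [1.5→5.5]: (730.8+343.1)/2 × 4 = 2147.8
  Sum = 3417.875 µg/L·hr
IV tail: 343.1/0.189 = 1815.344; AUC_iv,0→∞ = 3417.875 + 1815.344 = 5233.219 µg/L·hr
Trapezoidal AUC_0→14.25 (buccal film):
  [0→2]: (0.0+587.6)/2 × 2 = 587.6
  [2→8]: (587.6+212.7)/2 × 6 = 2400.9
  [8→8.25]: (212.7+202.9)/2 × 0.25 = 51.95
  [8.25→14.25]: (202.9+65.3)/2 × 6 = 804.6
  Sum = 3845.05 µg/L·hr
buccal film tail: 65.3/0.189 = 345.503; AUC_ev,0→∞ = 3845.05 + 345.503 = 4190.553 µg/L·hr
F = (AUC_ev/D_ev)/(AUC_iv/D_iv) = (4190.553/200)/(5233.219/200) = 20.952765/26.166095 = 0.8008

F = 0.801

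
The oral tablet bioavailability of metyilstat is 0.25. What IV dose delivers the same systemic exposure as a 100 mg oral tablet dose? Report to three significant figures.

D_iv = 25.0 mg

Systemic exposure from an extravascular dose = F × D_ev, so the equivalent IV dose is F × D_ev.
D_iv = F × D_ev = 0.25 × 100 = 25 mg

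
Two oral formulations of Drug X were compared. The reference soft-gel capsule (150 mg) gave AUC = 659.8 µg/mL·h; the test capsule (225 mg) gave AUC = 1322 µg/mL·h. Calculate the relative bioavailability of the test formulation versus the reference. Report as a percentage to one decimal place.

F_rel = (AUC_test/D_test) / (AUC_ref/D_ref)
      = (1322/225) / (659.8/150)
      = 5.87556 / 4.39867 = 1.3358 = 133.58%

F_rel = 133.6%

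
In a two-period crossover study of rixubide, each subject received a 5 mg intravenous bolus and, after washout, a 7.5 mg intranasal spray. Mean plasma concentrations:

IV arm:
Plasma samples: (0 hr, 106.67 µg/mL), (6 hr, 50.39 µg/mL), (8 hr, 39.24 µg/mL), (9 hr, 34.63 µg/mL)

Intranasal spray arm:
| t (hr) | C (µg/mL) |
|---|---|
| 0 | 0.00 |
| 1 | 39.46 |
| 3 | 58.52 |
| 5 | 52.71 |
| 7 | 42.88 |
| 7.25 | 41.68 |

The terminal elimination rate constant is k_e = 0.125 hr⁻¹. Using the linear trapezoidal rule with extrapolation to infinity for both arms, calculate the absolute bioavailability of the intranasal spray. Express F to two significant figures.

F = 0.51

Trapezoidal AUC_0→9 (IV):
  [0→6]: (106.67+50.39)/2 × 6 = 471.18
  [6→8]: (50.39+39.24)/2 × 2 = 89.63
  [8→9]: (39.24+34.63)/2 × 1 = 36.935
  Sum = 597.745 µg/mL·hr
IV tail: 34.63/0.125 = 277.040; AUC_iv,0→∞ = 597.745 + 277.040 = 874.785 µg/mL·hr
Trapezoidal AUC_0→7.25 (intranasal spray):
  [0→1]: (0.00+39.46)/2 × 1 = 19.73
  [1→3]: (39.46+58.52)/2 × 2 = 97.98
  [3→5]: (58.52+52.71)/2 × 2 = 111.23
  [5→7]: (52.71+42.88)/2 × 2 = 95.59
  [7→7.25]: (42.88+41.68)/2 × 0.25 = 10.57
  Sum = 335.1 µg/mL·hr
intranasal spray tail: 41.68/0.125 = 333.440; AUC_ev,0→∞ = 335.1 + 333.440 = 668.54 µg/mL·hr
F = (AUC_ev/D_ev)/(AUC_iv/D_iv) = (668.54/7.5)/(874.785/5) = 89.1387/174.957 = 0.5095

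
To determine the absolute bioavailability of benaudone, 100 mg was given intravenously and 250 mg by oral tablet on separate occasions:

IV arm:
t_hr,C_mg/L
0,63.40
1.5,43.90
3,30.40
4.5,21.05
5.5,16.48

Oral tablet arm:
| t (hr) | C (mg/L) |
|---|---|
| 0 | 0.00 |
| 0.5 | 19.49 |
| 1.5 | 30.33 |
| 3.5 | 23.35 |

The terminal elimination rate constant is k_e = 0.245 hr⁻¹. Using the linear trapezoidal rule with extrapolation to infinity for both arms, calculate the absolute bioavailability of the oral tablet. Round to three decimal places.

F = 0.274

Trapezoidal AUC_0→5.5 (IV):
  [0→1.5]: (63.40+43.90)/2 × 1.5 = 80.475
  [1.5→3]: (43.90+30.40)/2 × 1.5 = 55.725
  [3→4.5]: (30.40+21.05)/2 × 1.5 = 38.5875
  [4.5→5.5]: (21.05+16.48)/2 × 1 = 18.765
  Sum = 193.5525 mg/L·hr
IV tail: 16.48/0.245 = 67.265; AUC_iv,0→∞ = 193.5525 + 67.265 = 260.8175 mg/L·hr
Trapezoidal AUC_0→3.5 (oral tablet):
  [0→0.5]: (0.00+19.49)/2 × 0.5 = 4.8725
  [0.5→1.5]: (19.49+30.33)/2 × 1 = 24.91
  [1.5→3.5]: (30.33+23.35)/2 × 2 = 53.68
  Sum = 83.4625 mg/L·hr
oral tablet tail: 23.35/0.245 = 95.306; AUC_ev,0→∞ = 83.4625 + 95.306 = 178.7685 mg/L·hr
F = (AUC_ev/D_ev)/(AUC_iv/D_iv) = (178.7685/250)/(260.8175/100) = 0.715074/2.608175 = 0.2742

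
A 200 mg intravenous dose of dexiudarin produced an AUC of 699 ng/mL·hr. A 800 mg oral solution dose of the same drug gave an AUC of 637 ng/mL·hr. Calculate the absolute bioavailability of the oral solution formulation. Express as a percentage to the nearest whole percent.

F = 23%

F = (AUC_ev / D_ev) / (AUC_iv / D_iv)
  = (637/800) / (699/200)
  = 0.79625 / 3.495 = 0.2278
  = 22.78%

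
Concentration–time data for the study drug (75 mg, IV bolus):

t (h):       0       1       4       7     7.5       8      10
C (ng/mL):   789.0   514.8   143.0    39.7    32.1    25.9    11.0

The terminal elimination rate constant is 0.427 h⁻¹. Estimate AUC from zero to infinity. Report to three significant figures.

AUC = 2010 ng/mL·h

Trapezoidal AUC_0→10:
  [0→1]: (789.0+514.8)/2 × 1 = 651.9
  [1→4]: (514.8+143.0)/2 × 3 = 986.7
  [4→7]: (143.0+39.7)/2 × 3 = 274.05
  [7→7.5]: (39.7+32.1)/2 × 0.5 = 17.95
  [7.5→8]: (32.1+25.9)/2 × 0.5 = 14.5
  [8→10]: (25.9+11.0)/2 × 2 = 36.9
  Sum = 1982.0 ng/mL·h
Extrapolated tail: C_last / k_e = 11.0 / 0.427 = 25.761
AUC_0→∞ = 1982.0 + 25.761 = 2007.761 ng/mL·h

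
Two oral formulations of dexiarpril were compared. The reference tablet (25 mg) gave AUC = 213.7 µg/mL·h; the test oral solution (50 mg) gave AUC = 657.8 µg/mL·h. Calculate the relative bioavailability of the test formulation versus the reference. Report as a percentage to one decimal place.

F_rel = 153.9%

F_rel = (AUC_test/D_test) / (AUC_ref/D_ref)
      = (657.8/50) / (213.7/25)
      = 13.156 / 8.548 = 1.5391 = 153.91%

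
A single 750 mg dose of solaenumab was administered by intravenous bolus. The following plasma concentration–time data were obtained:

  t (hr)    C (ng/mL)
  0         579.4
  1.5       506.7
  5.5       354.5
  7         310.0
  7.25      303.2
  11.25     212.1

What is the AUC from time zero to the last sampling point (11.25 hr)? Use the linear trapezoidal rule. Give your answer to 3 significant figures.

Trapezoidal AUC_0→11.25:
  [0→1.5]: (579.4+506.7)/2 × 1.5 = 814.575
  [1.5→5.5]: (506.7+354.5)/2 × 4 = 1722.4
  [5.5→7]: (354.5+310.0)/2 × 1.5 = 498.375
  [7→7.25]: (310.0+303.2)/2 × 0.25 = 76.65
  [7.25→11.25]: (303.2+212.1)/2 × 4 = 1030.6
  Sum = 4142.6 ng/mL·hr

AUC = 4140 ng/mL·hr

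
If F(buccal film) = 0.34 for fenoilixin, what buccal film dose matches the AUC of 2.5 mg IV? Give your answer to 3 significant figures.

For equal systemic exposure: F × D_ev = D_iv
D_ev = D_iv / F = 2.5 / 0.34 = 7.35294 mg

D_buccal = 7.35 mg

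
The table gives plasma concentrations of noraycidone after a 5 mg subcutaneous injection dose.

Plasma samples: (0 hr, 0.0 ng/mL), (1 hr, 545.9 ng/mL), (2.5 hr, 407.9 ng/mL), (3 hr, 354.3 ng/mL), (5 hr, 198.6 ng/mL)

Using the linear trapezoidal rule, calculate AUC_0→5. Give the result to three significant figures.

AUC = 1730 ng/mL·hr

Trapezoidal AUC_0→5:
  [0→1]: (0.0+545.9)/2 × 1 = 272.95
  [1→2.5]: (545.9+407.9)/2 × 1.5 = 715.35
  [2.5→3]: (407.9+354.3)/2 × 0.5 = 190.55
  [3→5]: (354.3+198.6)/2 × 2 = 552.9
  Sum = 1731.75 ng/mL·hr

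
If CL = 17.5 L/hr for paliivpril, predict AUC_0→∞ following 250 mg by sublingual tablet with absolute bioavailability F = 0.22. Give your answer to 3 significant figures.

AUC = 3.14 mg/L·hr

AUC_0→∞ = F × Dose / CL
        = 0.22 × 250 / 17.5 = 3.14286 mg/L·hr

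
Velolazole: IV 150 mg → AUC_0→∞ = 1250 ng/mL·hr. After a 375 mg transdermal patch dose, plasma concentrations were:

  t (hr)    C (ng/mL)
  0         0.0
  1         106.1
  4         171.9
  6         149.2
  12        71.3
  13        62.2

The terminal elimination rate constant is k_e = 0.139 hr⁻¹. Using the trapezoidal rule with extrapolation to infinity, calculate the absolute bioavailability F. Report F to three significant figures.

F = 0.629

Trapezoidal AUC_0→13 (transdermal patch):
  [0→1]: (0.0+106.1)/2 × 1 = 53.05
  [1→4]: (106.1+171.9)/2 × 3 = 417.0
  [4→6]: (171.9+149.2)/2 × 2 = 321.1
  [6→12]: (149.2+71.3)/2 × 6 = 661.5
  [12→13]: (71.3+62.2)/2 × 1 = 66.75
  Sum = 1519.4 ng/mL·hr
Tail: C_last/k_e = 62.2/0.139 = 447.482
AUC_0→∞ (transdermal patch) = 1519.4 + 447.482 = 1966.882 ng/mL·hr
F = (AUC_ev/D_ev)/(AUC_iv/D_iv) = (1966.882/375)/(1250/150) = 5.24502/8.33333 = 0.6294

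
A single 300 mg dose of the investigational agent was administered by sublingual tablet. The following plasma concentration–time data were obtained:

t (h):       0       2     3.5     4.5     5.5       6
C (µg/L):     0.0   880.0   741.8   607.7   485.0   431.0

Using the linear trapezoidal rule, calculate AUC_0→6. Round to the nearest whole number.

AUC = 3546 µg/L·h

Trapezoidal AUC_0→6:
  [0→2]: (0.0+880.0)/2 × 2 = 880.0
  [2→3.5]: (880.0+741.8)/2 × 1.5 = 1216.35
  [3.5→4.5]: (741.8+607.7)/2 × 1 = 674.75
  [4.5→5.5]: (607.7+485.0)/2 × 1 = 546.35
  [5.5→6]: (485.0+431.0)/2 × 0.5 = 229.0
  Sum = 3546.45 µg/L·h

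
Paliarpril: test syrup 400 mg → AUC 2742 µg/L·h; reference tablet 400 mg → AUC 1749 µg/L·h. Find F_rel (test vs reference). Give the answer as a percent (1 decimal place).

F_rel = (AUC_test/D_test) / (AUC_ref/D_ref)
      = (2742/400) / (1749/400)
      = 6.855 / 4.3725 = 1.5678 = 156.78%

F_rel = 156.8%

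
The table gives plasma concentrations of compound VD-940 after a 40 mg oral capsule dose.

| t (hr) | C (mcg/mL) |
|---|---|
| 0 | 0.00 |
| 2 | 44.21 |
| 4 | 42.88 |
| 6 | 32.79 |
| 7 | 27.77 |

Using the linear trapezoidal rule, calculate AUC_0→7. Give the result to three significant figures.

Trapezoidal AUC_0→7:
  [0→2]: (0.00+44.21)/2 × 2 = 44.21
  [2→4]: (44.21+42.88)/2 × 2 = 87.09
  [4→6]: (42.88+32.79)/2 × 2 = 75.67
  [6→7]: (32.79+27.77)/2 × 1 = 30.28
  Sum = 237.25 mcg/mL·hr

AUC = 237 mcg/mL·hr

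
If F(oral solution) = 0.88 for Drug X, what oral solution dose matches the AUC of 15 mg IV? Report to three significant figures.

D_oral = 17.0 mg

For equal systemic exposure: F × D_ev = D_iv
D_ev = D_iv / F = 15 / 0.88 = 17.0455 mg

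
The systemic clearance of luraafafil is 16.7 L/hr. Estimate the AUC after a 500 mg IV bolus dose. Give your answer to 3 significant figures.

AUC_0→∞ = Dose_iv / CL
        = 500 / 16.7 = 29.9401 mg/L·hr

AUC = 29.9 mg/L·hr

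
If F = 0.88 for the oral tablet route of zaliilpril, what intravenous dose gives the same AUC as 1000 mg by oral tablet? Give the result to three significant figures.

Systemic exposure from an extravascular dose = F × D_ev, so the equivalent IV dose is F × D_ev.
D_iv = F × D_ev = 0.88 × 1000 = 880 mg

D_iv = 880 mg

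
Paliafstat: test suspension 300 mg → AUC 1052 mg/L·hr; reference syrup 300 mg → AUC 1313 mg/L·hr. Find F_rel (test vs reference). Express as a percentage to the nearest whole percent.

F_rel = 80%

F_rel = (AUC_test/D_test) / (AUC_ref/D_ref)
      = (1052/300) / (1313/300)
      = 3.50667 / 4.37667 = 0.8012 = 80.12%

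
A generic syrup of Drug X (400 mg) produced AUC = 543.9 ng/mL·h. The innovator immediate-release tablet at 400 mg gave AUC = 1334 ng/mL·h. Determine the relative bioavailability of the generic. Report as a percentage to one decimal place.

F_rel = (AUC_test/D_test) / (AUC_ref/D_ref)
      = (543.9/400) / (1334/400)
      = 1.35975 / 3.335 = 0.4077 = 40.77%

F_rel = 40.8%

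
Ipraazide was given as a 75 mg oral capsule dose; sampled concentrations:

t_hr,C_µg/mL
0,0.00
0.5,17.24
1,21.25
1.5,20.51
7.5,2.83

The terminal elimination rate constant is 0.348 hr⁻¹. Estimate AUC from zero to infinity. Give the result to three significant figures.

Trapezoidal AUC_0→7.5:
  [0→0.5]: (0.00+17.24)/2 × 0.5 = 4.31
  [0.5→1]: (17.24+21.25)/2 × 0.5 = 9.6225
  [1→1.5]: (21.25+20.51)/2 × 0.5 = 10.44
  [1.5→7.5]: (20.51+2.83)/2 × 6 = 70.02
  Sum = 94.3925 µg/mL·hr
Extrapolated tail: C_last / k_e = 2.83 / 0.348 = 8.132
AUC_0→∞ = 94.3925 + 8.132 = 102.5245 µg/mL·hr

AUC = 103 µg/mL·hr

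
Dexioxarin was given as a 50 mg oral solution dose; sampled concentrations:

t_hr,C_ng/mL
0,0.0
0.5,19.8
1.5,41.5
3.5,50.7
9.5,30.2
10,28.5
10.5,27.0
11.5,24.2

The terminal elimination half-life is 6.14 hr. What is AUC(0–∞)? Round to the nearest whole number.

AUC = 639 ng/mL·hr

Trapezoidal AUC_0→11.5:
  [0→0.5]: (0.0+19.8)/2 × 0.5 = 4.95
  [0.5→1.5]: (19.8+41.5)/2 × 1 = 30.65
  [1.5→3.5]: (41.5+50.7)/2 × 2 = 92.2
  [3.5→9.5]: (50.7+30.2)/2 × 6 = 242.7
  [9.5→10]: (30.2+28.5)/2 × 0.5 = 14.675
  [10→10.5]: (28.5+27.0)/2 × 0.5 = 13.875
  [10.5→11.5]: (27.0+24.2)/2 × 1 = 25.6
  Sum = 424.65 ng/mL·hr
k_e = ln2 / t½ = 0.693147 / 6.14 = 0.1129 hr^-1
Extrapolated tail: C_last / k_e = 24.2 / 0.1129 = 214.349
AUC_0→∞ = 424.65 + 214.349 = 638.999 ng/mL·hr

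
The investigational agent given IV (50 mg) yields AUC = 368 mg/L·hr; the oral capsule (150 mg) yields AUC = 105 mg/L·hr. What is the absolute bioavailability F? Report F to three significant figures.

F = (AUC_ev / D_ev) / (AUC_iv / D_iv)
  = (105/150) / (368/50)
  = 0.7 / 7.36 = 0.0951

F = 0.0951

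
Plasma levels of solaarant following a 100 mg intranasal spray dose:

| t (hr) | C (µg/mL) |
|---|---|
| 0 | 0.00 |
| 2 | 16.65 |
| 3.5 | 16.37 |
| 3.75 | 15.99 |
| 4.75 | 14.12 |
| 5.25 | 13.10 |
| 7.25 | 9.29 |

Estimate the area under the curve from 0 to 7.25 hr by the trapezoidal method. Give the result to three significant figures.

Trapezoidal AUC_0→7.25:
  [0→2]: (0.00+16.65)/2 × 2 = 16.65
  [2→3.5]: (16.65+16.37)/2 × 1.5 = 24.765
  [3.5→3.75]: (16.37+15.99)/2 × 0.25 = 4.045
  [3.75→4.75]: (15.99+14.12)/2 × 1 = 15.055
  [4.75→5.25]: (14.12+13.10)/2 × 0.5 = 6.805
  [5.25→7.25]: (13.10+9.29)/2 × 2 = 22.39
  Sum = 89.71 µg/mL·hr

AUC = 89.7 µg/mL·hr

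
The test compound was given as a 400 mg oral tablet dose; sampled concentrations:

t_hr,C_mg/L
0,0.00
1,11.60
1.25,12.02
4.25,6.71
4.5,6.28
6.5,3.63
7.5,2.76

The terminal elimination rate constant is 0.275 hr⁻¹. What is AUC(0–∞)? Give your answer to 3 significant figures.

Trapezoidal AUC_0→7.5:
  [0→1]: (0.00+11.60)/2 × 1 = 5.8
  [1→1.25]: (11.60+12.02)/2 × 0.25 = 2.9525
  [1.25→4.25]: (12.02+6.71)/2 × 3 = 28.095
  [4.25→4.5]: (6.71+6.28)/2 × 0.25 = 1.62375
  [4.5→6.5]: (6.28+3.63)/2 × 2 = 9.91
  [6.5→7.5]: (3.63+2.76)/2 × 1 = 3.195
  Sum = 51.57625 mg/L·hr
Extrapolated tail: C_last / k_e = 2.76 / 0.275 = 10.036
AUC_0→∞ = 51.57625 + 10.036 = 61.61225 mg/L·hr

AUC = 61.6 mg/L·hr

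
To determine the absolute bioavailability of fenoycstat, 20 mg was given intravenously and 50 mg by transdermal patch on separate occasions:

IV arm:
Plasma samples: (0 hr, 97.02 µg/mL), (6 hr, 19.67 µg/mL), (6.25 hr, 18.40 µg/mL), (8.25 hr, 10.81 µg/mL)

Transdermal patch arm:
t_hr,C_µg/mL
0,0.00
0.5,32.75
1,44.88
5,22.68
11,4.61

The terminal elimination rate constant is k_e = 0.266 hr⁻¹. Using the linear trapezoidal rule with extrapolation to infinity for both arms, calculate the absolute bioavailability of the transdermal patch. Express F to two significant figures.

Trapezoidal AUC_0→8.25 (IV):
  [0→6]: (97.02+19.67)/2 × 6 = 350.07
  [6→6.25]: (19.67+18.40)/2 × 0.25 = 4.75875
  [6.25→8.25]: (18.40+10.81)/2 × 2 = 29.21
  Sum = 384.03875 µg/mL·hr
IV tail: 10.81/0.266 = 40.639; AUC_iv,0→∞ = 384.03875 + 40.639 = 424.67775 µg/mL·hr
Trapezoidal AUC_0→11 (transdermal patch):
  [0→0.5]: (0.00+32.75)/2 × 0.5 = 8.1875
  [0.5→1]: (32.75+44.88)/2 × 0.5 = 19.4075
  [1→5]: (44.88+22.68)/2 × 4 = 135.12
  [5→11]: (22.68+4.61)/2 × 6 = 81.87
  Sum = 244.585 µg/mL·hr
transdermal patch tail: 4.61/0.266 = 17.331; AUC_ev,0→∞ = 244.585 + 17.331 = 261.916 µg/mL·hr
F = (AUC_ev/D_ev)/(AUC_iv/D_iv) = (261.916/50)/(424.67775/20) = 5.23832/21.2339 = 0.2467

F = 0.25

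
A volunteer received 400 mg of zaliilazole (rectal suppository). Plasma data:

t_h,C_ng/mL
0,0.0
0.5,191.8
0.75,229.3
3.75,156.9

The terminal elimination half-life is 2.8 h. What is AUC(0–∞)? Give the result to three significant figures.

AUC = 1310 ng/mL·h

Trapezoidal AUC_0→3.75:
  [0→0.5]: (0.0+191.8)/2 × 0.5 = 47.95
  [0.5→0.75]: (191.8+229.3)/2 × 0.25 = 52.6375
  [0.75→3.75]: (229.3+156.9)/2 × 3 = 579.3
  Sum = 679.8875 ng/mL·h
k_e = ln2 / t½ = 0.693147 / 2.8 = 0.2476 h^-1
Extrapolated tail: C_last / k_e = 156.9 / 0.2476 = 633.683
AUC_0→∞ = 679.8875 + 633.683 = 1313.5705 ng/mL·h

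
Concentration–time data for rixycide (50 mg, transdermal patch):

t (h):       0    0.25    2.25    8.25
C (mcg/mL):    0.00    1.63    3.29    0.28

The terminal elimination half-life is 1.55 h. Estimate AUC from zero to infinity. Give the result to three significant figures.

Trapezoidal AUC_0→8.25:
  [0→0.25]: (0.00+1.63)/2 × 0.25 = 0.20375
  [0.25→2.25]: (1.63+3.29)/2 × 2 = 4.92
  [2.25→8.25]: (3.29+0.28)/2 × 6 = 10.71
  Sum = 15.83375 mcg/mL·h
k_e = ln2 / t½ = 0.693147 / 1.55 = 0.4472 h^-1
Extrapolated tail: C_last / k_e = 0.28 / 0.4472 = 0.626
AUC_0→∞ = 15.83375 + 0.626 = 16.45975 mcg/mL·h

AUC = 16.5 mcg/mL·h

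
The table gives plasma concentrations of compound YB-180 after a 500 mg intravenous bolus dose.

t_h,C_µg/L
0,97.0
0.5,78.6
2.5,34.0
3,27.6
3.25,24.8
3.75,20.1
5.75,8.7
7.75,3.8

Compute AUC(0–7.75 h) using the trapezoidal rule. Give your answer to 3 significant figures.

AUC = 231 µg/L·h

Trapezoidal AUC_0→7.75:
  [0→0.5]: (97.0+78.6)/2 × 0.5 = 43.9
  [0.5→2.5]: (78.6+34.0)/2 × 2 = 112.6
  [2.5→3]: (34.0+27.6)/2 × 0.5 = 15.4
  [3→3.25]: (27.6+24.8)/2 × 0.25 = 6.55
  [3.25→3.75]: (24.8+20.1)/2 × 0.5 = 11.225
  [3.75→5.75]: (20.1+8.7)/2 × 2 = 28.8
  [5.75→7.75]: (8.7+3.8)/2 × 2 = 12.5
  Sum = 230.975 µg/L·h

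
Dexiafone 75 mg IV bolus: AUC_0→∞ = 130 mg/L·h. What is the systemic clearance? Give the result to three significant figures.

CL = 0.577 L/h

CL = Dose_iv / AUC_0→∞
   = 75 / 130 = 0.576923 L/h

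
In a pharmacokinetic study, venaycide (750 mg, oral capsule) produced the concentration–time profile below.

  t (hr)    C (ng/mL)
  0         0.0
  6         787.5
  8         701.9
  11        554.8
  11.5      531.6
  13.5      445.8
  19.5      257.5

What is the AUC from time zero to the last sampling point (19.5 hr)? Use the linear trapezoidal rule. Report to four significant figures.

AUC = 9096 ng/mL·hr

Trapezoidal AUC_0→19.5:
  [0→6]: (0.0+787.5)/2 × 6 = 2362.5
  [6→8]: (787.5+701.9)/2 × 2 = 1489.4
  [8→11]: (701.9+554.8)/2 × 3 = 1885.05
  [11→11.5]: (554.8+531.6)/2 × 0.5 = 271.6
  [11.5→13.5]: (531.6+445.8)/2 × 2 = 977.4
  [13.5→19.5]: (445.8+257.5)/2 × 6 = 2109.9
  Sum = 9095.85 ng/mL·hr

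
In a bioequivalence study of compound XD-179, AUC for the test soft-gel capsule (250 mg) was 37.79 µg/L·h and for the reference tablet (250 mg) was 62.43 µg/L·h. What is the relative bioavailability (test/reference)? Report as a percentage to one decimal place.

F_rel = 60.5%

F_rel = (AUC_test/D_test) / (AUC_ref/D_ref)
      = (37.79/250) / (62.43/250)
      = 0.15116 / 0.24972 = 0.6053 = 60.53%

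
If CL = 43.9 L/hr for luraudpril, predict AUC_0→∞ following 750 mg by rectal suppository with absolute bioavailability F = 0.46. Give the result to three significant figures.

AUC = 7.86 mg/L·hr

AUC_0→∞ = F × Dose / CL
        = 0.46 × 750 / 43.9 = 7.85877 mg/L·hr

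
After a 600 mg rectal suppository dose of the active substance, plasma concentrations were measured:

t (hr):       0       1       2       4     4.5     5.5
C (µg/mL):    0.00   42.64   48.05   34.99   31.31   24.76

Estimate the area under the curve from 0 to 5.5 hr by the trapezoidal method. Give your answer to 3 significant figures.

Trapezoidal AUC_0→5.5:
  [0→1]: (0.00+42.64)/2 × 1 = 21.32
  [1→2]: (42.64+48.05)/2 × 1 = 45.345
  [2→4]: (48.05+34.99)/2 × 2 = 83.04
  [4→4.5]: (34.99+31.31)/2 × 0.5 = 16.575
  [4.5→5.5]: (31.31+24.76)/2 × 1 = 28.035
  Sum = 194.315 µg/mL·hr

AUC = 194 µg/mL·hr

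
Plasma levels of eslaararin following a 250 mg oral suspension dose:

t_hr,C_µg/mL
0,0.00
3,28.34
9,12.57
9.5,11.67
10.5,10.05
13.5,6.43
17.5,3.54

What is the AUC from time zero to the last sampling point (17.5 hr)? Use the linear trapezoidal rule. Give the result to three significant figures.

Trapezoidal AUC_0→17.5:
  [0→3]: (0.00+28.34)/2 × 3 = 42.51
  [3→9]: (28.34+12.57)/2 × 6 = 122.73
  [9→9.5]: (12.57+11.67)/2 × 0.5 = 6.06
  [9.5→10.5]: (11.67+10.05)/2 × 1 = 10.86
  [10.5→13.5]: (10.05+6.43)/2 × 3 = 24.72
  [13.5→17.5]: (6.43+3.54)/2 × 4 = 19.94
  Sum = 226.82 µg/mL·hr

AUC = 227 µg/mL·hr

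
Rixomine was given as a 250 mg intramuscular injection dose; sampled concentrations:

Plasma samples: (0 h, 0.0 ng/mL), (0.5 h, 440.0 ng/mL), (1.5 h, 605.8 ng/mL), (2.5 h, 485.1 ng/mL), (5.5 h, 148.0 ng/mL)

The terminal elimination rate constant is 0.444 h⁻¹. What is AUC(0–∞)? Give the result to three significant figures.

Trapezoidal AUC_0→5.5:
  [0→0.5]: (0.0+440.0)/2 × 0.5 = 110.0
  [0.5→1.5]: (440.0+605.8)/2 × 1 = 522.9
  [1.5→2.5]: (605.8+485.1)/2 × 1 = 545.45
  [2.5→5.5]: (485.1+148.0)/2 × 3 = 949.65
  Sum = 2128.0 ng/mL·h
Extrapolated tail: C_last / k_e = 148.0 / 0.444 = 333.333
AUC_0→∞ = 2128.0 + 333.333 = 2461.333 ng/mL·h

AUC = 2460 ng/mL·h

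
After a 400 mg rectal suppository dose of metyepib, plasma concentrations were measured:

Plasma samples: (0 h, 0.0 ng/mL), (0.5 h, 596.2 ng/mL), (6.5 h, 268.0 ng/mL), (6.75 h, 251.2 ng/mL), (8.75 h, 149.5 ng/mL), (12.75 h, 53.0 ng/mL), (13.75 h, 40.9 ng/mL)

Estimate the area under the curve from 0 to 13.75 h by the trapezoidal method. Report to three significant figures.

Trapezoidal AUC_0→13.75:
  [0→0.5]: (0.0+596.2)/2 × 0.5 = 149.05
  [0.5→6.5]: (596.2+268.0)/2 × 6 = 2592.6
  [6.5→6.75]: (268.0+251.2)/2 × 0.25 = 64.9
  [6.75→8.75]: (251.2+149.5)/2 × 2 = 400.7
  [8.75→12.75]: (149.5+53.0)/2 × 4 = 405.0
  [12.75→13.75]: (53.0+40.9)/2 × 1 = 46.95
  Sum = 3659.2 ng/mL·h

AUC = 3660 ng/mL·h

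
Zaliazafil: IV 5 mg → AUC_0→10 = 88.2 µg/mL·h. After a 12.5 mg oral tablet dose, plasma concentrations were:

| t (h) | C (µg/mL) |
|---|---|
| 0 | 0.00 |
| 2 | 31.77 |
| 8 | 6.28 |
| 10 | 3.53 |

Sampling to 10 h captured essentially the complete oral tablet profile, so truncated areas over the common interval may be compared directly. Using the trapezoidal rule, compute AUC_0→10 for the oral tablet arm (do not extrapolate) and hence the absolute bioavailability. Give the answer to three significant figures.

Trapezoidal AUC_0→10 (oral tablet):
  [0→2]: (0.00+31.77)/2 × 2 = 31.77
  [2→8]: (31.77+6.28)/2 × 6 = 114.15
  [8→10]: (6.28+3.53)/2 × 2 = 9.81
  Sum = 155.73 µg/mL·h
F = (AUC_ev/D_ev)/(AUC_iv/D_iv) = (155.73/12.5)/(88.2/5) = 12.4584/17.64 = 0.7063

F = 0.706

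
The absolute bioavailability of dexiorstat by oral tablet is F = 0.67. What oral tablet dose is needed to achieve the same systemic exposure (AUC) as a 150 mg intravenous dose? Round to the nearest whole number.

D_oral = 224 mg

For equal systemic exposure: F × D_ev = D_iv
D_ev = D_iv / F = 150 / 0.67 = 223.881 mg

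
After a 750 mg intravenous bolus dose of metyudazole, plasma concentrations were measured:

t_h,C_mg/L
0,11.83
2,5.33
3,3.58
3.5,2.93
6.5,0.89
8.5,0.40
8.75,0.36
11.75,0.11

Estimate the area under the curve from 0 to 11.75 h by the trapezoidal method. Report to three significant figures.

AUC = 31.1 mg/L·h

Trapezoidal AUC_0→11.75:
  [0→2]: (11.83+5.33)/2 × 2 = 17.16
  [2→3]: (5.33+3.58)/2 × 1 = 4.455
  [3→3.5]: (3.58+2.93)/2 × 0.5 = 1.6275
  [3.5→6.5]: (2.93+0.89)/2 × 3 = 5.73
  [6.5→8.5]: (0.89+0.40)/2 × 2 = 1.29
  [8.5→8.75]: (0.40+0.36)/2 × 0.25 = 0.095
  [8.75→11.75]: (0.36+0.11)/2 × 3 = 0.705
  Sum = 31.0625 mg/L·h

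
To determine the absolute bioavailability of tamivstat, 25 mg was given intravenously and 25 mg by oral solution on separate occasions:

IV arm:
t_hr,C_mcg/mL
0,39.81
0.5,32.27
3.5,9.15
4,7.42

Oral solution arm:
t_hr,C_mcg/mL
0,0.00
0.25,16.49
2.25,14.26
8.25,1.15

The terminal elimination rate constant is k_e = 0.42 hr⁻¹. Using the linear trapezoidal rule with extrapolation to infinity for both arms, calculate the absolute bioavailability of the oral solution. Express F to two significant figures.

Trapezoidal AUC_0→4 (IV):
  [0→0.5]: (39.81+32.27)/2 × 0.5 = 18.02
  [0.5→3.5]: (32.27+9.15)/2 × 3 = 62.13
  [3.5→4]: (9.15+7.42)/2 × 0.5 = 4.1425
  Sum = 84.2925 mcg/mL·hr
IV tail: 7.42/0.42 = 17.667; AUC_iv,0→∞ = 84.2925 + 17.667 = 101.9595 mcg/mL·hr
Trapezoidal AUC_0→8.25 (oral solution):
  [0→0.25]: (0.00+16.49)/2 × 0.25 = 2.06125
  [0.25→2.25]: (16.49+14.26)/2 × 2 = 30.75
  [2.25→8.25]: (14.26+1.15)/2 × 6 = 46.23
  Sum = 79.04125 mcg/mL·hr
oral solution tail: 1.15/0.42 = 2.738; AUC_ev,0→∞ = 79.04125 + 2.738 = 81.77925 mcg/mL·hr
F = (AUC_ev/D_ev)/(AUC_iv/D_iv) = (81.77925/25)/(101.9595/25) = 3.27117/4.07838 = 0.8021

F = 0.80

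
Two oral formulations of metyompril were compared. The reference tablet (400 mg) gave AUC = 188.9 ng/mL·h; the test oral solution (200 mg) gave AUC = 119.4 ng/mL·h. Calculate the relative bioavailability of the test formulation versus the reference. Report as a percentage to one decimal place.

F_rel = (AUC_test/D_test) / (AUC_ref/D_ref)
      = (119.4/200) / (188.9/400)
      = 0.597 / 0.47225 = 1.2642 = 126.42%

F_rel = 126.4%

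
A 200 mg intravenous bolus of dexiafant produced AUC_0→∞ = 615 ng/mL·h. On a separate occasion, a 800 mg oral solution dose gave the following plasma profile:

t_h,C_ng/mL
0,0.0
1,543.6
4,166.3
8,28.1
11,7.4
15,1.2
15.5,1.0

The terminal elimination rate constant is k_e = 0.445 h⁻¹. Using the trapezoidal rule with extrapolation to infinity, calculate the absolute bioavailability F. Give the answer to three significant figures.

Trapezoidal AUC_0→15.5 (oral solution):
  [0→1]: (0.0+543.6)/2 × 1 = 271.8
  [1→4]: (543.6+166.3)/2 × 3 = 1064.85
  [4→8]: (166.3+28.1)/2 × 4 = 388.8
  [8→11]: (28.1+7.4)/2 × 3 = 53.25
  [11→15]: (7.4+1.2)/2 × 4 = 17.2
  [15→15.5]: (1.2+1.0)/2 × 0.5 = 0.55
  Sum = 1796.45 ng/mL·h
Tail: C_last/k_e = 1.0/0.445 = 2.247
AUC_0→∞ (oral solution) = 1796.45 + 2.247 = 1798.697 ng/mL·h
F = (AUC_ev/D_ev)/(AUC_iv/D_iv) = (1798.697/800)/(615/200) = 2.24837/3.075 = 0.7312

F = 0.731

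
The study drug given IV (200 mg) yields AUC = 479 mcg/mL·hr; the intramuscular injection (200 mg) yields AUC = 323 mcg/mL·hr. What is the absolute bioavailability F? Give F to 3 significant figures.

F = (AUC_ev / D_ev) / (AUC_iv / D_iv)
  = (323/200) / (479/200)
  = 1.615 / 2.395 = 0.6743

F = 0.674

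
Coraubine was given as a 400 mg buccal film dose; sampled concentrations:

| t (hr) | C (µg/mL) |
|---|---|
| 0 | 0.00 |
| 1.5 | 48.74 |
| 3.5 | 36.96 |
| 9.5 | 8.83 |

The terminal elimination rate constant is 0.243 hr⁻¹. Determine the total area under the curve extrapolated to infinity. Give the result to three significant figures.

Trapezoidal AUC_0→9.5:
  [0→1.5]: (0.00+48.74)/2 × 1.5 = 36.555
  [1.5→3.5]: (48.74+36.96)/2 × 2 = 85.7
  [3.5→9.5]: (36.96+8.83)/2 × 6 = 137.37
  Sum = 259.625 µg/mL·hr
Extrapolated tail: C_last / k_e = 8.83 / 0.243 = 36.337
AUC_0→∞ = 259.625 + 36.337 = 295.962 µg/mL·hr

AUC = 296 µg/mL·hr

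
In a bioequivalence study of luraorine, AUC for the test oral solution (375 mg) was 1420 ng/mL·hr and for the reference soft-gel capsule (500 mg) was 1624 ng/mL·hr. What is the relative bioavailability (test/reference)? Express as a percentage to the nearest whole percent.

F_rel = (AUC_test/D_test) / (AUC_ref/D_ref)
      = (1420/375) / (1624/500)
      = 3.78667 / 3.248 = 1.1658 = 116.58%

F_rel = 117%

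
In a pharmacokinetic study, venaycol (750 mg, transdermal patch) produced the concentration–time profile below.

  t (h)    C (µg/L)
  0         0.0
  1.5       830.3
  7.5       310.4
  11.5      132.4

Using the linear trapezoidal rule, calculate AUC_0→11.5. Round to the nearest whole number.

AUC = 4930 µg/L·h

Trapezoidal AUC_0→11.5:
  [0→1.5]: (0.0+830.3)/2 × 1.5 = 622.725
  [1.5→7.5]: (830.3+310.4)/2 × 6 = 3422.1
  [7.5→11.5]: (310.4+132.4)/2 × 4 = 885.6
  Sum = 4930.425 µg/L·h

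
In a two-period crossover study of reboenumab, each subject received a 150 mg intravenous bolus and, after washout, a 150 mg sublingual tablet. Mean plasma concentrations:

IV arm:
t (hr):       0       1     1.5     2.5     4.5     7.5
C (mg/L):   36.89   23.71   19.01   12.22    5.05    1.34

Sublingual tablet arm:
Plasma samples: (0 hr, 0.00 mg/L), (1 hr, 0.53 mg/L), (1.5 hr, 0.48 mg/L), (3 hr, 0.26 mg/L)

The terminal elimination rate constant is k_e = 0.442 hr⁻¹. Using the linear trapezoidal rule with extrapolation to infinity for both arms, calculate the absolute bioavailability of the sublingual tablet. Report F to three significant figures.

F = 0.0192

Trapezoidal AUC_0→7.5 (IV):
  [0→1]: (36.89+23.71)/2 × 1 = 30.3
  [1→1.5]: (23.71+19.01)/2 × 0.5 = 10.68
  [1.5→2.5]: (19.01+12.22)/2 × 1 = 15.615
  [2.5→4.5]: (12.22+5.05)/2 × 2 = 17.27
  [4.5→7.5]: (5.05+1.34)/2 × 3 = 9.585
  Sum = 83.45 mg/L·hr
IV tail: 1.34/0.442 = 3.032; AUC_iv,0→∞ = 83.45 + 3.032 = 86.482 mg/L·hr
Trapezoidal AUC_0→3 (sublingual tablet):
  [0→1]: (0.00+0.53)/2 × 1 = 0.265
  [1→1.5]: (0.53+0.48)/2 × 0.5 = 0.2525
  [1.5→3]: (0.48+0.26)/2 × 1.5 = 0.555
  Sum = 1.0725 mg/L·hr
sublingual tablet tail: 0.26/0.442 = 0.588; AUC_ev,0→∞ = 1.0725 + 0.588 = 1.6605 mg/L·hr
F = (AUC_ev/D_ev)/(AUC_iv/D_iv) = (1.6605/150)/(86.482/150) = 0.01107/0.576547 = 0.0192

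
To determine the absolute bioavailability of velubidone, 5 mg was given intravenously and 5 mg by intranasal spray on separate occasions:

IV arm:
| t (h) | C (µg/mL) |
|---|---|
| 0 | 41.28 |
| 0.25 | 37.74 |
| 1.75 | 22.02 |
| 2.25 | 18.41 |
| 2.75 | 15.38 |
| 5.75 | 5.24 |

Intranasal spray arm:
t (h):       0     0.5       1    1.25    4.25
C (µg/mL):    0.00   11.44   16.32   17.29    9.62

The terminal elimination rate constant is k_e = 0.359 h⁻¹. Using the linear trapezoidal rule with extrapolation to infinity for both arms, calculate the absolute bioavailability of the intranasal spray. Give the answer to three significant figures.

F = 0.683

Trapezoidal AUC_0→5.75 (IV):
  [0→0.25]: (41.28+37.74)/2 × 0.25 = 9.8775
  [0.25→1.75]: (37.74+22.02)/2 × 1.5 = 44.82
  [1.75→2.25]: (22.02+18.41)/2 × 0.5 = 10.1075
  [2.25→2.75]: (18.41+15.38)/2 × 0.5 = 8.4475
  [2.75→5.75]: (15.38+5.24)/2 × 3 = 30.93
  Sum = 104.1825 µg/mL·h
IV tail: 5.24/0.359 = 14.596; AUC_iv,0→∞ = 104.1825 + 14.596 = 118.7785 µg/mL·h
Trapezoidal AUC_0→4.25 (intranasal spray):
  [0→0.5]: (0.00+11.44)/2 × 0.5 = 2.86
  [0.5→1]: (11.44+16.32)/2 × 0.5 = 6.94
  [1→1.25]: (16.32+17.29)/2 × 0.25 = 4.20125
  [1.25→4.25]: (17.29+9.62)/2 × 3 = 40.365
  Sum = 54.36625 µg/mL·h
intranasal spray tail: 9.62/0.359 = 26.797; AUC_ev,0→∞ = 54.36625 + 26.797 = 81.16325 µg/mL·h
F = (AUC_ev/D_ev)/(AUC_iv/D_iv) = (81.16325/5)/(118.7785/5) = 16.23265/23.7557 = 0.6833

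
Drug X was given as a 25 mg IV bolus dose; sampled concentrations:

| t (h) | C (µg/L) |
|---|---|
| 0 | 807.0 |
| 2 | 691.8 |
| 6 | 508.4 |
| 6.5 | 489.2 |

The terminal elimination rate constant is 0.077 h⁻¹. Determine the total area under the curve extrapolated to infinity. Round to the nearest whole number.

Trapezoidal AUC_0→6.5:
  [0→2]: (807.0+691.8)/2 × 2 = 1498.8
  [2→6]: (691.8+508.4)/2 × 4 = 2400.4
  [6→6.5]: (508.4+489.2)/2 × 0.5 = 249.4
  Sum = 4148.6 µg/L·h
Extrapolated tail: C_last / k_e = 489.2 / 0.077 = 6353.247
AUC_0→∞ = 4148.6 + 6353.247 = 10501.847 µg/L·h

AUC = 10502 µg/L·h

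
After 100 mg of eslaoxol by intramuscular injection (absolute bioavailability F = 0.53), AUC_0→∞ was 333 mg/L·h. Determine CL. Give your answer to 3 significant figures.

CL = 0.159 L/h

CL = F × Dose / AUC_0→∞
   = 0.53 × 100 / 333 = 0.159159 L/h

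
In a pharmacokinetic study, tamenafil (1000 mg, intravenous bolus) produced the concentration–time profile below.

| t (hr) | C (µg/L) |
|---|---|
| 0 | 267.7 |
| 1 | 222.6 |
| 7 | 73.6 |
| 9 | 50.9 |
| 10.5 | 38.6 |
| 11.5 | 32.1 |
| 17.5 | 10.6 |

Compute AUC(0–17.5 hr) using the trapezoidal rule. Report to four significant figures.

AUC = 1489 µg/L·hr

Trapezoidal AUC_0→17.5:
  [0→1]: (267.7+222.6)/2 × 1 = 245.15
  [1→7]: (222.6+73.6)/2 × 6 = 888.6
  [7→9]: (73.6+50.9)/2 × 2 = 124.5
  [9→10.5]: (50.9+38.6)/2 × 1.5 = 67.125
  [10.5→11.5]: (38.6+32.1)/2 × 1 = 35.35
  [11.5→17.5]: (32.1+10.6)/2 × 6 = 128.1
  Sum = 1488.825 µg/L·hr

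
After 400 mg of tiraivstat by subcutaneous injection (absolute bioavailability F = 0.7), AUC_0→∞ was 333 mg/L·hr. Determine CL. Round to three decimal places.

CL = F × Dose / AUC_0→∞
   = 0.7 × 400 / 333 = 0.840841 L/hr

CL = 0.841 L/hr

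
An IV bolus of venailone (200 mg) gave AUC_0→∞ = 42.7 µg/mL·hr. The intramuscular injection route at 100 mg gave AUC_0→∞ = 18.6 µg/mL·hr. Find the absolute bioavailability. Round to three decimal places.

F = 0.871

F = (AUC_ev / D_ev) / (AUC_iv / D_iv)
  = (18.6/100) / (42.7/200)
  = 0.186 / 0.2135 = 0.8712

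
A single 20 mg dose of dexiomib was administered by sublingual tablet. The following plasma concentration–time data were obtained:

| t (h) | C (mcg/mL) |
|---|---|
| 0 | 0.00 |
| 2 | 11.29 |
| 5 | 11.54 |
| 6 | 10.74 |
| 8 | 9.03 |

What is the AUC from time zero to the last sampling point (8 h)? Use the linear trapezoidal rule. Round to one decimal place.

Trapezoidal AUC_0→8:
  [0→2]: (0.00+11.29)/2 × 2 = 11.29
  [2→5]: (11.29+11.54)/2 × 3 = 34.245
  [5→6]: (11.54+10.74)/2 × 1 = 11.14
  [6→8]: (10.74+9.03)/2 × 2 = 19.77
  Sum = 76.445 mcg/mL·h

AUC = 76.4 mcg/mL·h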